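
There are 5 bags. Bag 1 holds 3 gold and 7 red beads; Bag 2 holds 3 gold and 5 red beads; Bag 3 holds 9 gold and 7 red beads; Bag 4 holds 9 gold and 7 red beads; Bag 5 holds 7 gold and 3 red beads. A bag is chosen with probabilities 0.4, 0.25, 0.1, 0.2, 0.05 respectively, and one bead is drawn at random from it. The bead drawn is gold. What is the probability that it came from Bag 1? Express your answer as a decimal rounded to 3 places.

P(gold|Bag 1) = 0.3; P(gold|Bag 2) = 0.375; P(gold|Bag 3) = 0.5625; P(gold|Bag 4) = 0.5625; P(gold|Bag 5) = 0.7.
Prior × likelihood for each source: 0.4·0.3=0.1200, 0.25·0.375=0.09375, 0.1·0.5625=0.05625, 0.2·0.5625=0.1125, 0.05·0.7=0.03500. Summing gives P(gold) = 0.41750.
P(Bag 1 | gold) = 0.1200 / 0.41750 = 0.287.

Posterior probability ≈ 0.287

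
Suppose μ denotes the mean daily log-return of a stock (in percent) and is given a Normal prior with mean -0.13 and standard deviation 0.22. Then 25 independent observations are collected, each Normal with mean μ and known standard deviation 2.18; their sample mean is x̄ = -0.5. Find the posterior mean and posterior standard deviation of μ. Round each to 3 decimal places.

Posterior mean ≈ -0.205; posterior SD ≈ 0.196

With known σ, the Normal prior is conjugate. Weight on the data is w = (n/σ²)/(n/σ² + 1/τ₀²) = 5.26050/(5.26050+20.6612) = 0.20294.
Posterior mean = w·x̄ + (1−w)·μ₀ = 0.20294·-0.5 + 0.79706·-0.13 = -0.205. Posterior variance = 1/(5.26050+20.6612) = 0.0385778, so SD = 0.196.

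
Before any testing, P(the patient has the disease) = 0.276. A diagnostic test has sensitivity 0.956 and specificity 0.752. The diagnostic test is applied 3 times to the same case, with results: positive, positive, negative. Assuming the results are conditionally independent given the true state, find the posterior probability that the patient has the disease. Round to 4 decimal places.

With H the event that the patient has the disease, the joint likelihood of the observed sequence is P(data|H) = 0.956·0.956·0.044 = 0.040213 and P(data|¬H) = 0.248·0.248·0.752 = 0.046251.
Bayes: P(H|data) = 0.276·0.040213 / (0.276·0.040213 + 0.724·0.046251) = 0.011099/0.044585 = 0.2489.

Posterior P(H) ≈ 0.2489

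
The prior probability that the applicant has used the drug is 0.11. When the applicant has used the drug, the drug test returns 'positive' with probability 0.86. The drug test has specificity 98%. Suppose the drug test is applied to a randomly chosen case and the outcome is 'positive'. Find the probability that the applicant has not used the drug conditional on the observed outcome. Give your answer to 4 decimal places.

Let H be the event that the applicant has used the drug. P(H) = 0.11, so P(¬H) = 0.89. With E the 'positive' result, P(E|H) = 0.86 and P(E|¬H) = 0.02.
P(E) = 0.86·0.11 + 0.02·0.89 = 0.094600 + 0.017800 = 0.11240.
By Bayes' theorem, P(H|E) = 0.094600 / 0.11240 = 0.8416. Hence P(¬H|E) = 1 − 0.8416 = 0.1584.

P(¬H | E) ≈ 0.1584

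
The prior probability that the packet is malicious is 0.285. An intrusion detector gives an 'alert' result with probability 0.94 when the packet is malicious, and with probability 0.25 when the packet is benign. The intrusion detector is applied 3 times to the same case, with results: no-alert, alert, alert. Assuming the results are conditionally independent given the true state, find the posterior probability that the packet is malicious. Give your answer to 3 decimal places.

With H the event that the packet is malicious, the joint likelihood of the observed sequence is P(data|H) = 0.06·0.94·0.94 = 0.053016 and P(data|¬H) = 0.75·0.25·0.25 = 0.046875.
Bayes: P(H|data) = 0.285·0.053016 / (0.285·0.053016 + 0.715·0.046875) = 0.015110/0.048625 = 0.3107.

Posterior P(H) ≈ 0.311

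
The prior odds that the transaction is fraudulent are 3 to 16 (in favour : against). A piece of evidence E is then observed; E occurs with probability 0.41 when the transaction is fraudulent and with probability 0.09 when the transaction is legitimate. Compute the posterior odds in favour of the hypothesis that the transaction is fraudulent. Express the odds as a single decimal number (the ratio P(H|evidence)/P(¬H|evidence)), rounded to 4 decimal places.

Posterior odds ≈ 0.8542

Prior odds = 3/16 = 0.18750.
Likelihood ratio for E = 0.41/0.09 = 4.5556.
Posterior odds = prior odds × LR = 0.85417.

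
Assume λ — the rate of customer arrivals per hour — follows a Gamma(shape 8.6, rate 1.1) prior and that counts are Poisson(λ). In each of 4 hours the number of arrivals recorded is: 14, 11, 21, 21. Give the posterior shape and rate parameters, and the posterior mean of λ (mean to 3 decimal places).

Posterior: Gamma(shape=75.6, rate=5.1); mean ≈ 14.824

Total count ∑xᵢ = 67 over n = 4 hours.
Gamma is conjugate to the Poisson likelihood: posterior is Gamma(shape = 8.6+67 = 75.6, rate = 1.1+4 = 5.1).
Posterior mean = shape/rate = 75.6/5.1 = 14.824.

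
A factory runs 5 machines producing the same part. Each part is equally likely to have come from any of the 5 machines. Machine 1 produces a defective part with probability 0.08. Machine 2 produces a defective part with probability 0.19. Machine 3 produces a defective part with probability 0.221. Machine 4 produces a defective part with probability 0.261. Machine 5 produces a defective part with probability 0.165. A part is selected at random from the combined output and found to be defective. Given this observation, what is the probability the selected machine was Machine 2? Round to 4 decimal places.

Tabulate prior·likelihood by source: [1] prior 0.2, lik 0.08, product 0.01600; [2] prior 0.2, lik 0.19, product 0.03800; [3] prior 0.2, lik 0.221, product 0.04420; [4] prior 0.2, lik 0.261, product 0.05220; [5] prior 0.2, lik 0.165, product 0.03300.
Normalizing constant = 0.18340; the posterior for Machine 2 is its product over the sum, 0.03800/0.18340 = 0.2072.

Posterior probability ≈ 0.2072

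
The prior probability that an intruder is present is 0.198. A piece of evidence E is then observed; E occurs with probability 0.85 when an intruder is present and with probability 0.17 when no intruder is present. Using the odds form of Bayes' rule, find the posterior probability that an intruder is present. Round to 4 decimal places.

Prior odds = 0.198/(1−0.198) = 0.24688. In log-odds, ln(0.24688) = -1.3988.
Add log likelihood ratio: ln(5.0000) = 1.6094.
Posterior log-odds = 0.21060, so posterior odds = exp(0.21060) = 1.2344. Converting, P(H|E) = 1.2344/2.2344 = 0.5525.

Posterior probability ≈ 0.5525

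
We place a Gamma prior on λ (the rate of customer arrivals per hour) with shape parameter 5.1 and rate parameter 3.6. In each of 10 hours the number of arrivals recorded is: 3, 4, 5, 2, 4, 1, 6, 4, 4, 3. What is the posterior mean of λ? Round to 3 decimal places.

Total count ∑xᵢ = 36 over n = 10 hours.
Gamma is conjugate to the Poisson likelihood: posterior is Gamma(shape = 5.1+36 = 41.1, rate = 3.6+10 = 13.6).
Posterior mean = shape/rate = 41.1/13.6 = 3.022.

Posterior mean ≈ 3.022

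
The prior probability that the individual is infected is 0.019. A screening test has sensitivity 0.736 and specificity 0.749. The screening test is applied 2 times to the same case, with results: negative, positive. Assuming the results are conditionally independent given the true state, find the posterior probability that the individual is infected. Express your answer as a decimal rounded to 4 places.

Posterior P(H) ≈ 0.0196

With H the event that the individual is infected, the joint likelihood of the observed sequence is P(data|H) = 0.264·0.736 = 0.19430 and P(data|¬H) = 0.749·0.251 = 0.18800.
Bayes: P(H|data) = 0.019·0.19430 / (0.019·0.19430 + 0.981·0.18800) = 0.0036918/0.18812 = 0.0196.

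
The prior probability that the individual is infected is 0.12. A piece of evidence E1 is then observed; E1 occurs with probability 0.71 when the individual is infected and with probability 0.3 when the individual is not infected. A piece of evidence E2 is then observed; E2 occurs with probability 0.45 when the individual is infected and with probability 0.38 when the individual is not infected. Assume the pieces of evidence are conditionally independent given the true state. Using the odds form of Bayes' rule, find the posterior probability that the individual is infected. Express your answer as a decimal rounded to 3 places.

Prior odds = 0.12/(1−0.12) = 0.13636. In log-odds, ln(0.13636) = -1.9924.
Add log likelihood ratios: ln(2.3667) + ln(1.1842) = 1.0306.
Posterior log-odds = -0.96187, so posterior odds = exp(-0.96187) = 0.38218. Converting, P(H|E) = 0.38218/1.3822 = 0.277.

Posterior probability ≈ 0.277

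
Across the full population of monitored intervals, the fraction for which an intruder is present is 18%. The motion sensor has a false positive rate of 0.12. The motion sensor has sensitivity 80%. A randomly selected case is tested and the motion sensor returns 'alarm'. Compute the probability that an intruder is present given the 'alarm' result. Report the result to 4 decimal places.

P(H | E) ≈ 0.5941

Write H for 'an intruder is present'. Prior odds H:¬H = 0.18/0.82 = 0.21951. For the 'alarm' outcome, the likelihood ratio is 0.8/0.12 = 6.6667.
Posterior odds = 0.21951 × 6.6667 = 1.4634, so P(H|E) = 1.4634/(1+1.4634) = 0.5941.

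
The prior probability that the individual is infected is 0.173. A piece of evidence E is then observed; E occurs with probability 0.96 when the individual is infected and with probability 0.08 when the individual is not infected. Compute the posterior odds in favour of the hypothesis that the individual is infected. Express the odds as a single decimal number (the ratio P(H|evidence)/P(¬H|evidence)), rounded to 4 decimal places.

Posterior odds ≈ 2.5103

Prior odds = 0.173/(1−0.173) = 0.20919.
Likelihood ratio for E = 0.96/0.08 = 12.000.
Posterior odds = prior odds × LR = 2.5103.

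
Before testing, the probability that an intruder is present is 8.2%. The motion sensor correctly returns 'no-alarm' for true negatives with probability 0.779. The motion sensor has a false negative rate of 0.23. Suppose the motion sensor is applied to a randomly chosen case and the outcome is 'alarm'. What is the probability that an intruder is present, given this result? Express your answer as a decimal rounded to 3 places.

Let H be the event that an intruder is present. P(H) = 0.082, so P(¬H) = 0.918. With E the 'alarm' result, P(E|H) = 0.77 and P(E|¬H) = 0.221.
P(E) = 0.77·0.082 + 0.221·0.918 = 0.063140 + 0.20288 = 0.26602.
By Bayes' theorem, P(H|E) = 0.063140 / 0.26602 = 0.237.

P(H | E) ≈ 0.237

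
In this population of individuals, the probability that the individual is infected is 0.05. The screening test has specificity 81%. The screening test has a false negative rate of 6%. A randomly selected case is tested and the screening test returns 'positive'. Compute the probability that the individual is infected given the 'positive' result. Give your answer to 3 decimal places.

P(H | E) ≈ 0.207

Write H for 'the individual is infected'. Prior odds H:¬H = 0.05/0.95 = 0.052632. For the 'positive' outcome, the likelihood ratio is 0.94/0.19 = 4.9474.
Posterior odds = 0.052632 × 4.9474 = 0.26039, so P(H|E) = 0.26039/(1+0.26039) = 0.207.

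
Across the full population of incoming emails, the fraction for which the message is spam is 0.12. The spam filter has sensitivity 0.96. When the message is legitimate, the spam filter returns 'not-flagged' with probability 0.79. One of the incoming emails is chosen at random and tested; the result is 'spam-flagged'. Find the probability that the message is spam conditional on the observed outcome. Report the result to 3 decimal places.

P(H | E) ≈ 0.384

Write H for 'the message is spam'. Prior odds H:¬H = 0.12/0.88 = 0.13636. For the 'spam-flagged' outcome, the likelihood ratio is 0.96/0.21 = 4.5714.
Posterior odds = 0.13636 × 4.5714 = 0.62338, so P(H|E) = 0.62338/(1+0.62338) = 0.384.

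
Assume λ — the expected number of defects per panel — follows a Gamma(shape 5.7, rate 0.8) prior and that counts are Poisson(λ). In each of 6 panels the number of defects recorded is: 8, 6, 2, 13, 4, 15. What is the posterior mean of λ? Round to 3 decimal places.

The Poisson likelihood adds the total count to the shape and the number of exposure periods to the rate. Here ∑xᵢ = 48 and n = 6, so shape 5.7→53.7 and rate 0.8→6.8.
Posterior mean = shape/rate = 53.7/6.8 = 7.897.

Posterior mean ≈ 7.897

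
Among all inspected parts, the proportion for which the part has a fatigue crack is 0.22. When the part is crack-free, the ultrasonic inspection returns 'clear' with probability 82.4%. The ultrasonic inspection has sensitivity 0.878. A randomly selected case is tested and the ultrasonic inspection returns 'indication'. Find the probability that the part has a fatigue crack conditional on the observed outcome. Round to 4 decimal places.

P(H | E) ≈ 0.5846

Write H for 'the part has a fatigue crack'. Prior odds H:¬H = 0.22/0.78 = 0.28205. For the 'indication' outcome, the likelihood ratio is 0.878/0.176 = 4.9886.
Posterior odds = 0.28205 × 4.9886 = 1.4071, so P(H|E) = 1.4071/(1+1.4071) = 0.5846.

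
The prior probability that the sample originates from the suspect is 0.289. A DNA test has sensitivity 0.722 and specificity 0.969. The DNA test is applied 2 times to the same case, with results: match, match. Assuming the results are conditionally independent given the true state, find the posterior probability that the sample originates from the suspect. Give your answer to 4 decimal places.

Posterior P(H) ≈ 0.9955

With H the event that the sample originates from the suspect, the joint likelihood of the observed sequence is P(data|H) = 0.722·0.722 = 0.52128 and P(data|¬H) = 0.031·0.031 = 0.00096100.
Bayes: P(H|data) = 0.289·0.52128 / (0.289·0.52128 + 0.711·0.00096100) = 0.15065/0.15133 = 0.9955.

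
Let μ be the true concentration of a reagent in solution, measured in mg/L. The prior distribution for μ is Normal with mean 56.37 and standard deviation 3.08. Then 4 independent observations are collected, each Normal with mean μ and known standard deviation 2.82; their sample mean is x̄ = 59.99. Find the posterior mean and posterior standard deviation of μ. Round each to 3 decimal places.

Posterior mean ≈ 59.363; posterior SD ≈ 1.282

With known σ, the Normal prior is conjugate. Weight on the data is w = (n/σ²)/(n/σ² + 1/τ₀²) = 0.502993/(0.502993+0.105414) = 0.82674.
Posterior mean = w·x̄ + (1−w)·μ₀ = 0.82674·59.99 + 0.17326·56.37 = 59.363. Posterior variance = 1/(0.502993+0.105414) = 1.64364, so SD = 1.282.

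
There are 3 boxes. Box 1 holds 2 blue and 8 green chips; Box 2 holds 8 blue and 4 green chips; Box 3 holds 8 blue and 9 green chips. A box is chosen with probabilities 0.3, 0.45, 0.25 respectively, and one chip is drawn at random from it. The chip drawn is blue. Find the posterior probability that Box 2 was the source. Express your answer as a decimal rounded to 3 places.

P(blue|Box 1) = 0.2; P(blue|Box 2) = 0.6667; P(blue|Box 3) = 0.4706.
Prior × likelihood for each source: 0.3·0.2=0.06000, 0.45·0.6667=0.3000, 0.25·0.4706=0.1176. Summing gives P(blue) = 0.47765.
P(Box 2 | blue) = 0.3000 / 0.47765 = 0.628.

Posterior probability ≈ 0.628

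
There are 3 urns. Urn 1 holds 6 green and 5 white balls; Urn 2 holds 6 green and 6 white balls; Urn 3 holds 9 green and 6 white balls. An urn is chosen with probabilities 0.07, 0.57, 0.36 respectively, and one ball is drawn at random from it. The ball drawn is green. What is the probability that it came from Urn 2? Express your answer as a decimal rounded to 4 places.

P(green|Urn 1) = 0.5455; P(green|Urn 2) = 0.5; P(green|Urn 3) = 0.6.
Prior × likelihood for each source: 0.07·0.5455=0.03818, 0.57·0.5=0.2850, 0.36·0.6=0.2160. Summing gives P(green) = 0.53918.
P(Urn 2 | green) = 0.2850 / 0.53918 = 0.5286.

Posterior probability ≈ 0.5286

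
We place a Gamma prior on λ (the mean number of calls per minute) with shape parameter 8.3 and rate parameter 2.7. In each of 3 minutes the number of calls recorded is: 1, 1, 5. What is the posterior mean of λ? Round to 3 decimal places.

Posterior mean ≈ 2.684

Total count ∑xᵢ = 7 over n = 3 minutes.
Gamma is conjugate to the Poisson likelihood: posterior is Gamma(shape = 8.3+7 = 15.3, rate = 2.7+3 = 5.7).
Posterior mean = shape/rate = 15.3/5.7 = 2.684.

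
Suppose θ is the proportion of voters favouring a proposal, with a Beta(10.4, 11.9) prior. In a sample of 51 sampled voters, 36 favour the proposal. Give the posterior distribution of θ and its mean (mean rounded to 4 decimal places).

The binomial likelihood is conjugate to the Beta prior: with 36 successes and 15 failures, the posterior is Beta(10.4+36, 11.9+15) = Beta(46.4, 26.9).
E[θ | data] = 46.4/(46.4+26.9) = 0.6330.

Posterior: Beta(46.4, 26.9); mean ≈ 0.6330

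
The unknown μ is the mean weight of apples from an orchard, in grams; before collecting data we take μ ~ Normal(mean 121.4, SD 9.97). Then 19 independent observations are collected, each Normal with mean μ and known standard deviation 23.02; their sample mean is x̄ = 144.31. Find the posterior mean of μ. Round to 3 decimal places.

Prior precision 1/τ₀² = 1/9.97² = 0.0100603; data precision n/σ² = 19/23.02² = 0.0358544.
Posterior precision = 0.0100603 + 0.0358544 = 0.0459147.
Posterior mean = (0.0100603·121.4 + 0.0358544·144.31) / 0.0459147 = 139.290.

Posterior mean ≈ 139.290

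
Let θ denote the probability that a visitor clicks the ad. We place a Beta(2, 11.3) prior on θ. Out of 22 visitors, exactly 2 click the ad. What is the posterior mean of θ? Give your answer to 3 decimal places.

The binomial likelihood is conjugate to the Beta prior: with 2 successes and 20 failures, the posterior is Beta(2+2, 11.3+20) = Beta(4, 31.3).
E[θ | data] = 4/(4+31.3) = 0.113.

Posterior mean ≈ 0.113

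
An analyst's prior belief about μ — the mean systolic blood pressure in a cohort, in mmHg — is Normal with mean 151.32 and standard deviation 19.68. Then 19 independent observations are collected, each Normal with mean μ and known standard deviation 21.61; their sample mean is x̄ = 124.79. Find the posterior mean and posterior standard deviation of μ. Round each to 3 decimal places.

Prior precision 1/τ₀² = 1/19.68² = 0.00258196; data precision n/σ² = 19/21.61² = 0.0406859.
Posterior precision = 0.00258196 + 0.0406859 = 0.0432679, giving posterior SD = 1/√0.0432679 = 4.807.
Posterior mean = (0.00258196·151.32 + 0.0406859·124.79) / 0.0432679 = 126.373.

Posterior mean ≈ 126.373; posterior SD ≈ 4.807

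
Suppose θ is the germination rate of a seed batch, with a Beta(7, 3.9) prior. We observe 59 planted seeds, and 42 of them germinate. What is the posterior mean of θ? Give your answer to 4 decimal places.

Posterior mean ≈ 0.7010

Observing 42 successes and 17 failures updates Beta(7, 3.9) by adding the success and failure counts to the two shape parameters: α = 7+42 = 49, β = 3.9+17 = 20.9.
Posterior mean = α/(α+β) = 49/69.9 = 0.7010.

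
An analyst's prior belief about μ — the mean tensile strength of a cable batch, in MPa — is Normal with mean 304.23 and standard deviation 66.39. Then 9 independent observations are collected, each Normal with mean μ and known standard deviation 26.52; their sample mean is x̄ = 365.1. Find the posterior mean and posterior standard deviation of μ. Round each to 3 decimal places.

With known σ, the Normal prior is conjugate. Weight on the data is w = (n/σ²)/(n/σ² + 1/τ₀²) = 0.0127966/(0.0127966+0.00022688) = 0.98258.
Posterior mean = w·x̄ + (1−w)·μ₀ = 0.98258·365.1 + 0.017421·304.23 = 364.040. Posterior variance = 1/(0.0127966+0.00022688) = 76.7842, so SD = 8.763.

Posterior mean ≈ 364.040; posterior SD ≈ 8.763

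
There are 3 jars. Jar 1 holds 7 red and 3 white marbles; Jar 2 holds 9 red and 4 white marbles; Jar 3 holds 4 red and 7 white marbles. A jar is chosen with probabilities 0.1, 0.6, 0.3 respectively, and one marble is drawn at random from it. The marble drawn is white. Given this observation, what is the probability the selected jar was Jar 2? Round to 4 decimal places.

Posterior probability ≈ 0.4553

Tabulate prior·likelihood by source: [1] prior 0.1, lik 0.3, product 0.03000; [2] prior 0.6, lik 0.3077, product 0.1846; [3] prior 0.3, lik 0.6364, product 0.1909.
Normalizing constant = 0.40552; the posterior for Jar 2 is its product over the sum, 0.1846/0.40552 = 0.4553.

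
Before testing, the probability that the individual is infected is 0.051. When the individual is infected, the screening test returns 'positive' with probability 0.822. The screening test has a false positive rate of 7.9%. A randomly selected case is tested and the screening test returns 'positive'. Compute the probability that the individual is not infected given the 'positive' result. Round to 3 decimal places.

Write H for 'the individual is infected'. Prior odds H:¬H = 0.051/0.949 = 0.053741. For the 'positive' outcome, the likelihood ratio is 0.822/0.079 = 10.405.
Posterior odds = 0.053741 × 10.405 = 0.55918, so P(H|E) = 0.55918/(1+0.55918) = 0.359. Then P(¬H|E) = 1 − 0.359 = 0.641.

P(¬H | E) ≈ 0.641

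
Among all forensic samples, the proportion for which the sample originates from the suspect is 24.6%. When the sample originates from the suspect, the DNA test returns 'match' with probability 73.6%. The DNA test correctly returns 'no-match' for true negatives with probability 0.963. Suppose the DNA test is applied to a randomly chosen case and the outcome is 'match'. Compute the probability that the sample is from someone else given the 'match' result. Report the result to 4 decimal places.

Write H for 'the sample originates from the suspect'. Prior odds H:¬H = 0.246/0.754 = 0.32626. For the 'match' outcome, the likelihood ratio is 0.736/0.037 = 19.892.
Posterior odds = 0.32626 × 19.892 = 6.4899, so P(H|E) = 6.4899/(1+6.4899) = 0.8665. Then P(¬H|E) = 1 − 0.8665 = 0.1335.

P(¬H | E) ≈ 0.1335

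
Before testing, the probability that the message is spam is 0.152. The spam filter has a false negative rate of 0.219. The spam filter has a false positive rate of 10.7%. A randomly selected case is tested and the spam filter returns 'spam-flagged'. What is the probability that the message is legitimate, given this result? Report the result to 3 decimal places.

P(¬H | E) ≈ 0.433

Let H be the event that the message is spam. P(H) = 0.152, so P(¬H) = 0.848. With E the 'spam-flagged' result, P(E|H) = 0.781 and P(E|¬H) = 0.107.
P(E) = 0.781·0.152 + 0.107·0.848 = 0.11871 + 0.090736 = 0.20945.
By Bayes' theorem, P(H|E) = 0.11871 / 0.20945 = 0.567. Hence P(¬H|E) = 1 − 0.567 = 0.433.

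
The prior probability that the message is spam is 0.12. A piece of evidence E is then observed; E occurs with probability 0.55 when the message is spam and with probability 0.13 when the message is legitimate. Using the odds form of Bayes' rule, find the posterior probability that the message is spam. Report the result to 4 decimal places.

Posterior probability ≈ 0.3659

Prior odds = 0.12/(1−0.12) = 0.13636.
Likelihood ratio for E = 0.55/0.13 = 4.2308.
Posterior odds = prior odds × LR = 0.57692.
Posterior probability = odds/(1+odds) = 0.57692/1.5769 = 0.3659.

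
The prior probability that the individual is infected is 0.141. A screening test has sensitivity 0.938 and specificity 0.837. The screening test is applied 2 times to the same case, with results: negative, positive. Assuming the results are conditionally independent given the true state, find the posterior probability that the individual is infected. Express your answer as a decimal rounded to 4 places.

Let H be the event that the individual is infected; start with P(H) = 0.141. P('positive'|H) = 0.938, P('positive'|¬H) = 0.163.
Update on result 1 ('negative'): P(H) ← 0.062·0.1410 / (0.062·0.1410 + 0.837·0.8590) = 0.0087420/0.72772 = 0.0120.
Update on result 2 ('positive'): P(H) ← 0.938·0.0120 / (0.938·0.0120 + 0.163·0.9880) = 0.011268/0.17231 = 0.0654.

Posterior P(H) ≈ 0.0654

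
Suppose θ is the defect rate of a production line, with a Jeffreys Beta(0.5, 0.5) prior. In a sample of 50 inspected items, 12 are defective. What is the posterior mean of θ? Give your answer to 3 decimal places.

Observing 12 successes and 38 failures updates Beta(0.5, 0.5) by adding the success and failure counts to the two shape parameters: α = 0.5+12 = 12.5, β = 0.5+38 = 38.5.
E[θ | data] = 12.5/(12.5+38.5) = 0.245.

Posterior mean ≈ 0.245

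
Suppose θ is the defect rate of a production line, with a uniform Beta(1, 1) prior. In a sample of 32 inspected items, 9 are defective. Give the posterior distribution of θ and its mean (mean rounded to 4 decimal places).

Observing 9 successes and 23 failures updates Beta(1, 1) by adding the success and failure counts to the two shape parameters: α = 1+9 = 10, β = 1+23 = 24.
Posterior mean = α/(α+β) = 10/34 = 0.2941.

Posterior: Beta(10, 24); mean ≈ 0.2941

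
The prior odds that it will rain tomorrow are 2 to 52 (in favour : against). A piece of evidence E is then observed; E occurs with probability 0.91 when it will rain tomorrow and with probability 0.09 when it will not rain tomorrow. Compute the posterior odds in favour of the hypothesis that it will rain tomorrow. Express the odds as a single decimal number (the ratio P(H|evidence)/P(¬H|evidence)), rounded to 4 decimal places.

Posterior odds ≈ 0.3889

Prior odds = 2/52 = 0.038462.
Likelihood ratio for E = 0.91/0.09 = 10.111.
Posterior odds = prior odds × LR = 0.38889.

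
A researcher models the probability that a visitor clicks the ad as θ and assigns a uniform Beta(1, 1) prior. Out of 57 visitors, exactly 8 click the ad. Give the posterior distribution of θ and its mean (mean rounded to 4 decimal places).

The binomial likelihood is conjugate to the Beta prior: with 8 successes and 49 failures, the posterior is Beta(1+8, 1+49) = Beta(9, 50).
Posterior mean = α/(α+β) = 9/59 = 0.1525.

Posterior: Beta(9, 50); mean ≈ 0.1525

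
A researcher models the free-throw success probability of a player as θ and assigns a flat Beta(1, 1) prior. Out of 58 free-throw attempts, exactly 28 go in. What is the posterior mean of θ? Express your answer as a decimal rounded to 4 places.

Posterior mean ≈ 0.4833

Observing 28 successes and 30 failures updates Beta(1, 1) by adding the success and failure counts to the two shape parameters: α = 1+28 = 29, β = 1+30 = 31.
E[θ | data] = 29/(29+31) = 0.4833.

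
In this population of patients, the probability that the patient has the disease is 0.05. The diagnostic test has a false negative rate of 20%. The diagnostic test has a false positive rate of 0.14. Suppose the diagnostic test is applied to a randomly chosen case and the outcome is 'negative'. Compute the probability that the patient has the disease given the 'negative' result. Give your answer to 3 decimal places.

Let H be the event that the patient has the disease. P(H) = 0.05, so P(¬H) = 0.95. With E the 'negative' result, P(E|H) = 0.2 and P(E|¬H) = 0.86.
P(E) = 0.2·0.05 + 0.86·0.95 = 0.010000 + 0.81700 = 0.82700.
By Bayes' theorem, P(H|E) = 0.010000 / 0.82700 = 0.012.

P(H | E) ≈ 0.012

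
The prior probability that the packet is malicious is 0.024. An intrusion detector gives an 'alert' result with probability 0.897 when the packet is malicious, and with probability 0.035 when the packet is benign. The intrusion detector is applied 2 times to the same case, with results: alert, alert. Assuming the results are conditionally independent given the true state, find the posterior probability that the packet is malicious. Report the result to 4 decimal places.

Let H be the event that the packet is malicious; start with P(H) = 0.024. P('alert'|H) = 0.897, P('alert'|¬H) = 0.035.
Update on result 1 ('alert'): P(H) ← 0.897·0.0240 / (0.897·0.0240 + 0.035·0.9760) = 0.021528/0.055688 = 0.3866.
Update on result 2 ('alert'): P(H) ← 0.897·0.3866 / (0.897·0.3866 + 0.035·0.6134) = 0.34676/0.36823 = 0.9417.

Posterior P(H) ≈ 0.9417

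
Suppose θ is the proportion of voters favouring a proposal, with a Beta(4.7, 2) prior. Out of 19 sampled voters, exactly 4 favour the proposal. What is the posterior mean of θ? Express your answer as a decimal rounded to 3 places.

Observing 4 successes and 15 failures updates Beta(4.7, 2) by adding the success and failure counts to the two shape parameters: α = 4.7+4 = 8.7, β = 2+15 = 17.
Posterior mean = α/(α+β) = 8.7/25.7 = 0.339.

Posterior mean ≈ 0.339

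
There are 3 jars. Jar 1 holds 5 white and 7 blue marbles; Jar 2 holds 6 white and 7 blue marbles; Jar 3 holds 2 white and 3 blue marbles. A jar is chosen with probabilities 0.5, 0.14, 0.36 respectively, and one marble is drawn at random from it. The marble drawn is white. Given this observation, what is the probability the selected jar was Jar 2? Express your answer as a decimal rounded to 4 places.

P(white|Jar 1) = 0.4167; P(white|Jar 2) = 0.4615; P(white|Jar 3) = 0.4.
Prior × likelihood for each source: 0.5·0.4167=0.2083, 0.14·0.4615=0.06462, 0.36·0.4=0.1440. Summing gives P(white) = 0.41695.
P(Jar 2 | white) = 0.06462 / 0.41695 = 0.1550.

Posterior probability ≈ 0.1550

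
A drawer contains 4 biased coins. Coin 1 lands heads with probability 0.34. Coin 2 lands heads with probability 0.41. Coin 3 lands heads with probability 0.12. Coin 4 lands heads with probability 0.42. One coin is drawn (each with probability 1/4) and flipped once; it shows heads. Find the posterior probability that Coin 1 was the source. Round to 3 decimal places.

P(heads|C1) = 0.34; P(heads|C2) = 0.41; P(heads|C3) = 0.12; P(heads|C4) = 0.42.
Prior × likelihood for each source: 0.25·0.34=0.08500, 0.25·0.41=0.1025, 0.25·0.12=0.03000, 0.25·0.42=0.1050. Summing gives P(heads) = 0.32250.
P(Coin 1 | heads) = 0.08500 / 0.32250 = 0.264.

Posterior probability ≈ 0.264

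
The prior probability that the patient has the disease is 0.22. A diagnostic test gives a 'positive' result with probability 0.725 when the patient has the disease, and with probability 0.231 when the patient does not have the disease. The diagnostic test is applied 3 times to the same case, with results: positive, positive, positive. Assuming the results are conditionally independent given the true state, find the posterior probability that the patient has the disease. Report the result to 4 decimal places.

Posterior P(H) ≈ 0.8971

With H the event that the patient has the disease, the joint likelihood of the observed sequence is P(data|H) = 0.725·0.725·0.725 = 0.38108 and P(data|¬H) = 0.231·0.231·0.231 = 0.012326.
Bayes: P(H|data) = 0.22·0.38108 / (0.22·0.38108 + 0.78·0.012326) = 0.083837/0.093452 = 0.8971.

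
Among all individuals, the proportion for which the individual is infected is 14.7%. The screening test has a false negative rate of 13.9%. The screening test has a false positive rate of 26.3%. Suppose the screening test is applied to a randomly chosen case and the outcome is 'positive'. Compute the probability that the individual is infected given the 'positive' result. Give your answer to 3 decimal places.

Write H for 'the individual is infected'. Prior odds H:¬H = 0.147/0.853 = 0.17233. For the 'positive' outcome, the likelihood ratio is 0.861/0.263 = 3.2738.
Posterior odds = 0.17233 × 3.2738 = 0.56418, so P(H|E) = 0.56418/(1+0.56418) = 0.361.

P(H | E) ≈ 0.361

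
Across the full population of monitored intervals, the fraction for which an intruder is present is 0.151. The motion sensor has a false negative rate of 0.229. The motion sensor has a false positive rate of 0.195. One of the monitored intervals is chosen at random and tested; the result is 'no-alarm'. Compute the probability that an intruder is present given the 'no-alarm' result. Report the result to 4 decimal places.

Let H be the event that an intruder is present. P(H) = 0.151, so P(¬H) = 0.849. With E the 'no-alarm' result, P(E|H) = 0.229 and P(E|¬H) = 0.805.
P(E) = 0.229·0.151 + 0.805·0.849 = 0.034579 + 0.68344 = 0.71802.
By Bayes' theorem, P(H|E) = 0.034579 / 0.71802 = 0.0482.

P(H | E) ≈ 0.0482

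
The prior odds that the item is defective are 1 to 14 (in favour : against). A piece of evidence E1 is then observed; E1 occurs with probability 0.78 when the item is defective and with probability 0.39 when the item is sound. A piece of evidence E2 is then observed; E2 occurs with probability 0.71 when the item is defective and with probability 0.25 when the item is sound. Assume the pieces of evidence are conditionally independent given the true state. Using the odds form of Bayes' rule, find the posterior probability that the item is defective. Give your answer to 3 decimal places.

Posterior probability ≈ 0.289

Prior odds = 1/14 = 0.071429. In log-odds, ln(0.071429) = -2.6391.
Add log likelihood ratios: ln(2.0000) + ln(2.8400) = 1.7370.
Posterior log-odds = -0.90211, so posterior odds = exp(-0.90211) = 0.40571. Converting, P(H|E) = 0.40571/1.4057 = 0.289.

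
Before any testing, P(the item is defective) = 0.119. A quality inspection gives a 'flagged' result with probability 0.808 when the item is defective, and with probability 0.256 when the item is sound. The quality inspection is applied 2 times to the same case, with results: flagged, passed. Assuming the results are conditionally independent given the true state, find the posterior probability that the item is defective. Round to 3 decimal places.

Posterior P(H) ≈ 0.099

Let H be the event that the item is defective; start with P(H) = 0.119. P('flagged'|H) = 0.808, P('flagged'|¬H) = 0.256.
Update on result 1 ('flagged'): P(H) ← 0.808·0.1190 / (0.808·0.1190 + 0.256·0.8810) = 0.096152/0.32169 = 0.2989.
Update on result 2 ('passed'): P(H) ← 0.192·0.2989 / (0.192·0.2989 + 0.744·0.7011) = 0.057388/0.57901 = 0.0991.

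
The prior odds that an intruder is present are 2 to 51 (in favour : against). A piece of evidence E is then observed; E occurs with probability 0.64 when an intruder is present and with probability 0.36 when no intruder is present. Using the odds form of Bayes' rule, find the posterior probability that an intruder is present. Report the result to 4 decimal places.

Posterior probability ≈ 0.0652

Prior odds = 2/51 = 0.039216.
Likelihood ratio for E = 0.64/0.36 = 1.7778.
Posterior odds = prior odds × LR = 0.069717.
Posterior probability = odds/(1+odds) = 0.069717/1.0697 = 0.0652.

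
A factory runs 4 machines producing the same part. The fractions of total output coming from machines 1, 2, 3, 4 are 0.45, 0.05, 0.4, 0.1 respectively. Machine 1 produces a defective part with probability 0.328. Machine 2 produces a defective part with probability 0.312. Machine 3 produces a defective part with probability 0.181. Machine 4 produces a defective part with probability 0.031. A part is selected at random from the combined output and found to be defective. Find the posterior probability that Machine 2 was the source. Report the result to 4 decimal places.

Tabulate prior·likelihood by source: [1] prior 0.45, lik 0.328, product 0.1476; [2] prior 0.05, lik 0.312, product 0.01560; [3] prior 0.4, lik 0.181, product 0.07240; [4] prior 0.1, lik 0.031, product 0.003100.
Normalizing constant = 0.23870; the posterior for Machine 2 is its product over the sum, 0.01560/0.23870 = 0.0654.

Posterior probability ≈ 0.0654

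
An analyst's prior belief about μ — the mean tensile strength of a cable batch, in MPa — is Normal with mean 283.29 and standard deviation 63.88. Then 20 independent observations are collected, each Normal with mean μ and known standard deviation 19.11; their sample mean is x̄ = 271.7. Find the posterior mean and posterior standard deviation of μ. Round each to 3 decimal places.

Posterior mean ≈ 271.752; posterior SD ≈ 4.264

Prior precision 1/τ₀² = 1/63.88² = 0.00024506; data precision n/σ² = 20/19.11² = 0.0547657.
Posterior precision = 0.00024506 + 0.0547657 = 0.0550108, giving posterior SD = 1/√0.0550108 = 4.264.
Posterior mean = (0.00024506·283.29 + 0.0547657·271.7) / 0.0550108 = 271.752.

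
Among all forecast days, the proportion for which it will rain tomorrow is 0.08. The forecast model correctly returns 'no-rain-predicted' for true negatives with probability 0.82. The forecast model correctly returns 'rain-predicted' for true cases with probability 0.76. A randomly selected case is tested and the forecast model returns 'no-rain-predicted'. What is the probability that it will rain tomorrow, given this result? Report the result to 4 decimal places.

P(H | E) ≈ 0.0248

Let H be the event that it will rain tomorrow. P(H) = 0.08, so P(¬H) = 0.92. With E the 'no-rain-predicted' result, P(E|H) = 0.24 and P(E|¬H) = 0.82.
P(E) = 0.24·0.08 + 0.82·0.92 = 0.019200 + 0.75440 = 0.77360.
By Bayes' theorem, P(H|E) = 0.019200 / 0.77360 = 0.0248.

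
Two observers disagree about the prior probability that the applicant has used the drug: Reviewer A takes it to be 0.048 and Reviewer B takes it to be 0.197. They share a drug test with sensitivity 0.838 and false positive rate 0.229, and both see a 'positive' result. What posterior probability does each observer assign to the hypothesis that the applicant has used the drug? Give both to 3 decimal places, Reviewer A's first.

Reviewer A: 0.156; Reviewer B: 0.473

The likelihood ratio for a 'positive' result is 0.838/0.229 = 3.6594.
Reviewer A: prior odds 0.048/0.952 = 0.050420; posterior odds 0.18451; posterior probability 0.156.
Reviewer B: prior odds 0.197/0.803 = 0.24533; posterior odds 0.89776; posterior probability 0.473.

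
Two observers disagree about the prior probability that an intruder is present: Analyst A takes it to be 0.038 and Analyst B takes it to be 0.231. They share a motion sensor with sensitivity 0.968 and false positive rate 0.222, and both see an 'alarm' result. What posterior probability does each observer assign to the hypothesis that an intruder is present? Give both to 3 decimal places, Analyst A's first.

Analyst A: 0.147; Analyst B: 0.567

The likelihood ratio for an 'alarm' result is 0.968/0.222 = 4.3604.
Analyst A: prior odds 0.038/0.962 = 0.039501; posterior odds 0.17224; posterior probability 0.147.
Analyst B: prior odds 0.231/0.769 = 0.30039; posterior odds 1.3098; posterior probability 0.567.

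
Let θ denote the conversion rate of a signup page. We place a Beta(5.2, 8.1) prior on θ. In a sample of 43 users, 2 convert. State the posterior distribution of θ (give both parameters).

Posterior: Beta(7.2, 49.1)

The binomial likelihood is conjugate to the Beta prior: with 2 successes and 41 failures, the posterior is Beta(5.2+2, 8.1+41) = Beta(7.2, 49.1).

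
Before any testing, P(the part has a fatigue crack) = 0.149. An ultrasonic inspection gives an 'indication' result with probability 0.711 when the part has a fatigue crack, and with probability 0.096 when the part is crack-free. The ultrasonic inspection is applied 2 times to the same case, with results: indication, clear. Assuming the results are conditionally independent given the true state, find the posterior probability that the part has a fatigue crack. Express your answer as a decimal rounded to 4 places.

Posterior P(H) ≈ 0.2931

Let H be the event that the part has a fatigue crack; start with P(H) = 0.149. P('indication'|H) = 0.711, P('indication'|¬H) = 0.096.
Update on result 1 ('indication'): P(H) ← 0.711·0.1490 / (0.711·0.1490 + 0.096·0.8510) = 0.10594/0.18763 = 0.5646.
Update on result 2 ('clear'): P(H) ← 0.289·0.5646 / (0.289·0.5646 + 0.904·0.4354) = 0.16317/0.55677 = 0.2931.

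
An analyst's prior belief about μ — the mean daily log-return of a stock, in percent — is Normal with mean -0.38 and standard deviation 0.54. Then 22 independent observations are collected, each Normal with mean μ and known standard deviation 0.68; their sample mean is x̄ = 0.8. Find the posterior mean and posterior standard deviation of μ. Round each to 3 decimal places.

Posterior mean ≈ 0.721; posterior SD ≈ 0.140

Prior precision 1/τ₀² = 1/0.54² = 3.42936; data precision n/σ² = 22/0.68² = 47.5779.
Posterior precision = 3.42936 + 47.5779 = 51.0072, giving posterior SD = 1/√51.0072 = 0.140.
Posterior mean = (3.42936·-0.38 + 47.5779·0.8) / 51.0072 = 0.721.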